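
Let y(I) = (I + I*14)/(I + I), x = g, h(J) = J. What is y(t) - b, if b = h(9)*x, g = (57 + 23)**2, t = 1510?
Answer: -115185/2 ≈ -57593.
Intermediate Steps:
g = 6400 (g = 80**2 = 6400)
x = 6400
b = 57600 (b = 9*6400 = 57600)
y(I) = 15/2 (y(I) = (I + 14*I)/((2*I)) = (15*I)*(1/(2*I)) = 15/2)
y(t) - b = 15/2 - 1*57600 = 15/2 - 57600 = -115185/2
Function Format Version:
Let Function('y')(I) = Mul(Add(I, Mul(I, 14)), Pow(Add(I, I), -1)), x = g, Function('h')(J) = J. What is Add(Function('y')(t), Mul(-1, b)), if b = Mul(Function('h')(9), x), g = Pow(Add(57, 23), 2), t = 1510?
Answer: Rational(-115185, 2) ≈ -57593.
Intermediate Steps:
g = 6400 (g = Pow(80, 2) = 6400)
x = 6400
b = 57600 (b = Mul(9, 6400) = 57600)
Function('y')(I) = Rational(15, 2) (Function('y')(I) = Mul(Add(I, Mul(14, I)), Pow(Mul(2, I), -1)) = Mul(Mul(15, I), Mul(Rational(1, 2), Pow(I, -1))) = Rational(15, 2))
Add(Function('y')(t), Mul(-1, b)) = Add(Rational(15, 2), Mul(-1, 57600)) = Add(Rational(15, 2), -57600) = Rational(-115185, 2)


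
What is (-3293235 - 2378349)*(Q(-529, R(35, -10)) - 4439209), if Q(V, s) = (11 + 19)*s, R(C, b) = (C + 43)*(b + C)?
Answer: 24845559073056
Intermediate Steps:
R(C, b) = (43 + C)*(C + b)
Q(V, s) = 30*s
(-3293235 - 2378349)*(Q(-529, R(35, -10)) - 4439209) = (-3293235 - 2378349)*(30*(35² + 43*35 + 43*(-10) + 35*(-10)) - 4439209) = -5671584*(30*(1225 + 1505 - 430 - 350) - 4439209) = -5671584*(30*1950 - 4439209) = -5671584*(58500 - 4439209) = -5671584*(-4380709) = 24845559073056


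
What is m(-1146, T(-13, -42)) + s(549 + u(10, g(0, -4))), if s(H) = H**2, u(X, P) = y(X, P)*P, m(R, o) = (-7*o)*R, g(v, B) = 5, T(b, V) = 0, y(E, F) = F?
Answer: 329476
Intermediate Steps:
m(R, o) = -7*R*o
u(X, P) = P**2 (u(X, P) = P*P = P**2)
m(-1146, T(-13, -42)) + s(549 + u(10, g(0, -4))) = -7*(-1146)*0 + (549 + 5**2)**2 = 0 + (549 + 25)**2 = 0 + 574**2 = 0 + 329476 = 329476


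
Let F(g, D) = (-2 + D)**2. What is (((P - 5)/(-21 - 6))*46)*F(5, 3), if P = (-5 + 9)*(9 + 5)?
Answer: -782/9 ≈ -86.889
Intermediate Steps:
P = 56 (P = 4*14 = 56)
(((P - 5)/(-21 - 6))*46)*F(5, 3) = (((56 - 5)/(-21 - 6))*46)*(-2 + 3)**2 = ((51/(-27))*46)*1**2 = ((51*(-1/27))*46)*1 = -17/9*46*1 = -782/9*1 = -782/9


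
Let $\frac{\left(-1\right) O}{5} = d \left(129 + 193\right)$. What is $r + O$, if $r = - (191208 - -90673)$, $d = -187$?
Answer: $19189$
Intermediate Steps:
$O = 301070$ ($O = - 5 \left(- 187 \left(129 + 193\right)\right) = - 5 \left(\left(-187\right) 322\right) = \left(-5\right) \left(-60214\right) = 301070$)
$r = -281881$ ($r = - (191208 + 90673) = \left(-1\right) 281881 = -281881$)
$r + O = -281881 + 301070 = 19189$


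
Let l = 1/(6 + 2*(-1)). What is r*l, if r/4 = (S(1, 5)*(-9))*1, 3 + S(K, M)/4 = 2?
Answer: 36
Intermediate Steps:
S(K, M) = -4 (S(K, M) = -12 + 4*2 = -12 + 8 = -4)
r = 144 (r = 4*(-4*(-9)*1) = 4*(36*1) = 4*36 = 144)
l = ¼ (l = 1/(6 - 2) = 1/4 = ¼ ≈ 0.25000)
r*l = 144*(¼) = 36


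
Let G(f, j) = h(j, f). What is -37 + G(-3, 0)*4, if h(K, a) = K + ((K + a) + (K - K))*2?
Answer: -61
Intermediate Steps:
h(K, a) = 2*a + 3*K (h(K, a) = K + ((K + a) + 0)*2 = K + (K + a)*2 = K + (2*K + 2*a) = 2*a + 3*K)
G(f, j) = 2*f + 3*j
-37 + G(-3, 0)*4 = -37 + (2*(-3) + 3*0)*4 = -37 + (-6 + 0)*4 = -37 - 6*4 = -37 - 24 = -61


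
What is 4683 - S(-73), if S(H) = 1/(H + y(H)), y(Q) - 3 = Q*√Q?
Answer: 1844713381/393917 - 73*I*√73/393917 ≈ 4683.0 - 0.0015834*I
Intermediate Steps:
y(Q) = 3 + Q^(3/2) (y(Q) = 3 + Q*√Q = 3 + Q^(3/2))
S(H) = 1/(3 + H + H^(3/2)) (S(H) = 1/(H + (3 + H^(3/2))) = 1/(3 + H + H^(3/2)))
4683 - S(-73) = 4683 - 1/(3 - 73 + (-73)^(3/2)) = 4683 - 1/(3 - 73 - 73*I*√73) = 4683 - 1/(-70 - 73*I*√73)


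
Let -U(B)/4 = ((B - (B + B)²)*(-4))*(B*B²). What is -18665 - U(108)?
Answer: 938193168151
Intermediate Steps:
U(B) = -4*B³*(-4*B + 16*B²) (U(B) = -4*(B - (B + B)²)*(-4)*B*B² = -4*(B - (2*B)²)*(-4)*B³ = -4*(B - 4*B²)*(-4)*B³ = -4*(-4*B + 16*B²)*B³ = -4*B³*(-4*B + 16*B²))
-18665 - U(108) = -18665 - 108⁴*(16 - 64*108) = -18665 - 136048896*(16 - 6912) = -18665 - 136048896*(-6896) = -18665 - 1*(-938193186816) = -18665 + 938193186816 = 938193168151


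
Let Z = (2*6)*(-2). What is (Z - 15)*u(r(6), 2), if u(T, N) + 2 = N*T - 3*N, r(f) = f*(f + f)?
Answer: -5304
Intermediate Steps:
r(f) = 2*f² (r(f) = f*(2*f) = 2*f²)
u(T, N) = -2 - 3*N + N*T (u(T, N) = -2 + (N*T - 3*N) = -2 + (-3*N + N*T) = -2 - 3*N + N*T)
Z = -24 (Z = 12*(-2) = -24)
(Z - 15)*u(r(6), 2) = (-24 - 15)*(-2 - 3*2 + 2*(2*6²)) = -39*(-2 - 6 + 2*(2*36)) = -39*(-2 - 6 + 2*72) = -39*(-2 - 6 + 144) = -39*136 = -5304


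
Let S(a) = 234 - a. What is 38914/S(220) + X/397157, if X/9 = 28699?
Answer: 7729291786/2780099 ≈ 2780.2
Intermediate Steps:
X = 258291 (X = 9*28699 = 258291)
38914/S(220) + X/397157 = 38914/(234 - 1*220) + 258291/397157 = 38914/(234 - 220) + 258291*(1/397157) = 38914/14 + 258291/397157 = 38914*(1/14) + 258291/397157 = 19457/7 + 258291/397157 = 7729291786/2780099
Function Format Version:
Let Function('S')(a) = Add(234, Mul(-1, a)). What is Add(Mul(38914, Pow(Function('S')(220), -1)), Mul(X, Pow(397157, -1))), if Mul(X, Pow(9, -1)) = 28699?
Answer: Rational(7729291786, 2780099) ≈ 2780.2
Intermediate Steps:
X = 258291 (X = Mul(9, 28699) = 258291)
Add(Mul(38914, Pow(Function('S')(220), -1)), Mul(X, Pow(397157, -1))) = Add(Mul(38914, Pow(Add(234, Mul(-1, 220)), -1)), Mul(258291, Pow(397157, -1))) = Add(Mul(38914, Pow(Add(234, -220), -1)), Mul(258291, Rational(1, 397157))) = Add(Mul(38914, Pow(14, -1)), Rational(258291, 397157)) = Add(Mul(38914, Rational(1, 14)), Rational(258291, 397157)) = Add(Rational(19457, 7), Rational(258291, 397157)) = Rational(7729291786, 2780099)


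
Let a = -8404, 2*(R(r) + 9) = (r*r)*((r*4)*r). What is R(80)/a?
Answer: -81919991/8404 ≈ -9747.7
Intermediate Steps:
R(r) = -9 + 2*r**4 (R(r) = -9 + ((r*r)*((r*4)*r))/2 = -9 + (r**2*((4*r)*r))/2 = -9 + (r**2*(4*r**2))/2 = -9 + (4*r**4)/2 = -9 + 2*r**4)
R(80)/a = (-9 + 2*80**4)/(-8404) = (-9 + 2*40960000)*(-1/8404) = (-9 + 81920000)*(-1/8404) = 81919991*(-1/8404) = -81919991/8404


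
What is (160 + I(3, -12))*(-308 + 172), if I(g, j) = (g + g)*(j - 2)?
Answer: -10336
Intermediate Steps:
I(g, j) = 2*g*(-2 + j) (I(g, j) = (2*g)*(-2 + j) = 2*g*(-2 + j))
(160 + I(3, -12))*(-308 + 172) = (160 + 2*3*(-2 - 12))*(-308 + 172) = (160 + 2*3*(-14))*(-136) = (160 - 84)*(-136) = 76*(-136) = -10336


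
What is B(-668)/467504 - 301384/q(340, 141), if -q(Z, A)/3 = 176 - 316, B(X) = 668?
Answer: -8806121561/12271980 ≈ -717.58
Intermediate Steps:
q(Z, A) = 420 (q(Z, A) = -3*(176 - 316) = -3*(-140) = 420)
B(-668)/467504 - 301384/q(340, 141) = 668/467504 - 301384/420 = 668*(1/467504) - 301384*1/420 = 167/116876 - 75346/105 = -8806121561/12271980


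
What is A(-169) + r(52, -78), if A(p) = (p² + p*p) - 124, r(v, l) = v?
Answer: 57050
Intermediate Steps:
A(p) = -124 + 2*p² (A(p) = (p² + p²) - 124 = 2*p² - 124 = -124 + 2*p²)
A(-169) + r(52, -78) = (-124 + 2*(-169)²) + 52 = (-124 + 2*28561) + 52 = (-124 + 57122) + 52 = 56998 + 52 = 57050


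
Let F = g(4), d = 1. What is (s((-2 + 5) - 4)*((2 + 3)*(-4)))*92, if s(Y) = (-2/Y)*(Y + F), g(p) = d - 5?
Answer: 18400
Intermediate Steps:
g(p) = -4 (g(p) = 1 - 5 = -4)
F = -4
s(Y) = -2*(-4 + Y)/Y (s(Y) = (-2/Y)*(Y - 4) = (-2/Y)*(-4 + Y) = -2*(-4 + Y)/Y)
(s((-2 + 5) - 4)*((2 + 3)*(-4)))*92 = ((-2 + 8/((-2 + 5) - 4))*((2 + 3)*(-4)))*92 = ((-2 + 8/(3 - 4))*(5*(-4)))*92 = ((-2 + 8/(-1))*(-20))*92 = ((-2 + 8*(-1))*(-20))*92 = ((-2 - 8)*(-20))*92 = -10*(-20)*92 = 200*92 = 18400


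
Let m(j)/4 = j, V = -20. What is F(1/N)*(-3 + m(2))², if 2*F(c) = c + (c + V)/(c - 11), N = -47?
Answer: 1092725/48692 ≈ 22.442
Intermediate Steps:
m(j) = 4*j
F(c) = c/2 + (-20 + c)/(2*(-11 + c)) (F(c) = (c + (c - 20)/(c - 11))/2 = (c + (-20 + c)/(-11 + c))/2 = c/2 + (-20 + c)/(2*(-11 + c)))
F(1/N)*(-3 + m(2))² = ((-20 + (1/(-47))² - 10/(-47))/(2*(-11 + 1/(-47))))*(-3 + 4*2)² = ((-20 + (-1/47)² - 10*(-1/47))/(2*(-11 - 1/47)))*(-3 + 8)² = ((-20 + 1/2209 + 10/47)/(2*(-518/47)))*5² = ((½)*(-47/518)*(-43709/2209))*25 = (43709/48692)*25 = 1092725/48692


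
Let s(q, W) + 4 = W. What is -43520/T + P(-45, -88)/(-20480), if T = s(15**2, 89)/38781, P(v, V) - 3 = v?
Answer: -203324129259/10240 ≈ -1.9856e+7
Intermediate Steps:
P(v, V) = 3 + v
s(q, W) = -4 + W
T = 85/38781 (T = (-4 + 89)/38781 = 85*(1/38781) = 85/38781 ≈ 0.0021918)
-43520/T + P(-45, -88)/(-20480) = -43520/85/38781 + (3 - 45)/(-20480) = -43520*38781/85 - 42*(-1/20480) = -19855872 + 21/10240 = -203324129259/10240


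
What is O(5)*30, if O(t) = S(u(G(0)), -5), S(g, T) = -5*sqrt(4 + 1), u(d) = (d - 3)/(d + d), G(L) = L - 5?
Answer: -150*sqrt(5) ≈ -335.41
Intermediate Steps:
G(L) = -5 + L
u(d) = (-3 + d)/(2*d) (u(d) = (-3 + d)/((2*d)) = (-3 + d)*(1/(2*d)) = (-3 + d)/(2*d))
S(g, T) = -5*sqrt(5)
O(t) = -5*sqrt(5)
O(5)*30 = -5*sqrt(5)*30 = -150*sqrt(5)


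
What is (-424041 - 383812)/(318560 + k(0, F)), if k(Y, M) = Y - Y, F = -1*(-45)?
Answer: -807853/318560 ≈ -2.5360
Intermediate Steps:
F = 45
k(Y, M) = 0
(-424041 - 383812)/(318560 + k(0, F)) = (-424041 - 383812)/(318560 + 0) = -807853/318560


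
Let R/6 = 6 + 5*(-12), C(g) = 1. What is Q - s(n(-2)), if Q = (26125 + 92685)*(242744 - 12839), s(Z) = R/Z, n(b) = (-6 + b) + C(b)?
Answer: 191205091026/7 ≈ 2.7315e+10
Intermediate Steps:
R = -324 (R = 6*(6 + 5*(-12)) = 6*(6 - 60) = 6*(-54) = -324)
n(b) = -5 + b (n(b) = (-6 + b) + 1 = -5 + b)
s(Z) = -324/Z
Q = 27315013050 (Q = 118810*229905 = 27315013050)
Q - s(n(-2)) = 27315013050 - (-324)/(-5 - 2) = 27315013050 - (-324)/(-7) = 27315013050 - (-324)*(-1)/7 = 27315013050 - 1*324/7 = 27315013050 - 324/7 = 191205091026/7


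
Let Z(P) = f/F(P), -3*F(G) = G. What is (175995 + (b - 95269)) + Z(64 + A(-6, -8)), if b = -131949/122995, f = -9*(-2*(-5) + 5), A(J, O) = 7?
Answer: 704991944866/8732645 ≈ 80731.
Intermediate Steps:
F(G) = -G/3
f = -135 (f = -9*(10 + 5) = -9*15 = -135)
b = -131949/122995 (b = -131949*1/122995 = -131949/122995 ≈ -1.0728)
Z(P) = 405/P (Z(P) = -135*(-3/P) = -(-405)/P = 405/P)
(175995 + (b - 95269)) + Z(64 + A(-6, -8)) = (175995 + (-131949/122995 - 95269)) + 405/(64 + 7) = (175995 - 11717742604/122995) + 405/71 = 9928762421/122995 + 405*(1/71) = 9928762421/122995 + 405/71 = 704991944866/8732645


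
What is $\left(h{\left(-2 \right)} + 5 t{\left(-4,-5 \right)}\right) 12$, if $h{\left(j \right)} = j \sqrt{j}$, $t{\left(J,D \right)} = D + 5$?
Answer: $- 24 i \sqrt{2} \approx - 33.941 i$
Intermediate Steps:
$t{\left(J,D \right)} = 5 + D$
$h{\left(j \right)} = j^{\frac{3}{2}}$
$\left(h{\left(-2 \right)} + 5 t{\left(-4,-5 \right)}\right) 12 = \left(\left(-2\right)^{\frac{3}{2}} + 5 \left(5 - 5\right)\right) 12 = \left(- 2 i \sqrt{2} + 5 \cdot 0\right) 12 = \left(- 2 i \sqrt{2} + 0\right) 12 = - 2 i \sqrt{2} \cdot 12 = - 24 i \sqrt{2}$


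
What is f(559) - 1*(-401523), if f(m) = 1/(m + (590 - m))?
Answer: 236898571/590 ≈ 4.0152e+5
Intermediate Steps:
f(m) = 1/590
f(559) - 1*(-401523) = 1/590 - 1*(-401523) = 1/590 + 401523 = 236898571/590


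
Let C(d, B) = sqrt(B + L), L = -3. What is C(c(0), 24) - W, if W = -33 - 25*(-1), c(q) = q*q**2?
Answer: 8 + sqrt(21) ≈ 12.583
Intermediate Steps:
c(q) = q**3
W = -8 (W = -33 + 25 = -8)
C(d, B) = sqrt(-3 + B) (C(d, B) = sqrt(B - 3) = sqrt(-3 + B))
C(c(0), 24) - W = sqrt(-3 + 24) - 1*(-8) = sqrt(21) + 8 = 8 + sqrt(21)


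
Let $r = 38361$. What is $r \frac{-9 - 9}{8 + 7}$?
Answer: $- \frac{230166}{5} \approx -46033.0$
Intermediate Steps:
$r \frac{-9 - 9}{8 + 7} = 38361 \frac{-9 - 9}{8 + 7} = 38361 \left(- \frac{18}{15}\right) = 38361 \left(\left(-18\right) \frac{1}{15}\right) = 38361 \left(- \frac{6}{5}\right) = - \frac{230166}{5}$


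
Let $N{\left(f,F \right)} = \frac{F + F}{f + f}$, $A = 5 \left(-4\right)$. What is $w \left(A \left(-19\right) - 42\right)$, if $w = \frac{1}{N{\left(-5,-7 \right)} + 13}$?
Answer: $\frac{845}{36} \approx 23.472$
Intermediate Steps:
$A = -20$
$N{\left(f,F \right)} = \frac{F}{f}$ ($N{\left(f,F \right)} = \frac{2 F}{2 f} = 2 F \frac{1}{2 f} = \frac{F}{f}$)
$w = \frac{5}{72}$ ($w = \frac{1}{- \frac{7}{-5} + 13} = \frac{1}{\left(-7\right) \left(- \frac{1}{5}\right) + 13} = \frac{1}{\frac{7}{5} + 13} = \frac{1}{\frac{72}{5}} = \frac{5}{72} \approx 0.069444$)
$w \left(A \left(-19\right) - 42\right) = \frac{5 \left(\left(-20\right) \left(-19\right) - 42\right)}{72} = \frac{5 \left(380 - 42\right)}{72} = \frac{5}{72} \cdot 338 = \frac{845}{36}$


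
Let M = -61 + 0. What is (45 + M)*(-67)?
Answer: 1072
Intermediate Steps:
M = -61
(45 + M)*(-67) = (45 - 61)*(-67) = -16*(-67) = 1072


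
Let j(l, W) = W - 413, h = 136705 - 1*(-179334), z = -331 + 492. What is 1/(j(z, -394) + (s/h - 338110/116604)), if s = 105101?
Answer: -18425705778/14916844937489 ≈ -0.0012352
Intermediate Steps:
z = 161
h = 316039 (h = 136705 + 179334 = 316039)
j(l, W) = -413 + W
1/(j(z, -394) + (s/h - 338110/116604)) = 1/((-413 - 394) + (105101/316039 - 338110/116604)) = 1/(-807 + (105101*(1/316039) - 338110*1/116604)) = 1/(-807 + (105101/316039 - 169055/58302)) = 1/(-807 - 47300374643/18425705778) = 1/(-14916844937489/18425705778) = -18425705778/14916844937489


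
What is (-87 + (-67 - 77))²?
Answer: 53361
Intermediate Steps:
(-87 + (-67 - 77))² = (-87 - 144)² = (-231)² = 53361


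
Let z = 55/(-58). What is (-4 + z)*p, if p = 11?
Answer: -3157/58 ≈ -54.431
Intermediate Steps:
z = -55/58 (z = 55*(-1/58) = -55/58 ≈ -0.94828)
(-4 + z)*p = (-4 - 55/58)*11 = -287/58*11 = -3157/58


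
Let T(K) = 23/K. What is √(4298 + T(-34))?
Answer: √4967706/34 ≈ 65.554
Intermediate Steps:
√(4298 + T(-34)) = √(4298 + 23/(-34)) = √(4298 + 23*(-1/34)) = √(4298 - 23/34) = √(146109/34) = √4967706/34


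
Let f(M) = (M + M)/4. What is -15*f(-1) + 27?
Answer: 69/2 ≈ 34.500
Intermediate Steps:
f(M) = M/2 (f(M) = (2*M)/4 = M/2)
-15*f(-1) + 27 = -15*(-1)/2 + 27 = -15*(-1/2) + 27 = 15/2 + 27 = 69/2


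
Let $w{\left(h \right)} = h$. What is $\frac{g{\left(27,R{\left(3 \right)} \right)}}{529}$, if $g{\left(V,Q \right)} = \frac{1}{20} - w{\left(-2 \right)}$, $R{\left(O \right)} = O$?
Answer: $\frac{41}{10580} \approx 0.0038752$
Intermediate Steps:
$g{\left(V,Q \right)} = \frac{41}{20}$ ($g{\left(V,Q \right)} = \frac{1}{20} - -2 = \frac{1}{20} + 2 = \frac{41}{20}$)
$\frac{g{\left(27,R{\left(3 \right)} \right)}}{529} = \frac{41}{20 \cdot 529} = \frac{41}{20} \cdot \frac{1}{529} = \frac{41}{10580}$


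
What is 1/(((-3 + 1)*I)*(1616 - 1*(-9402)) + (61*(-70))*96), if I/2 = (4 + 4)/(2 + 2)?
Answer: -1/498064 ≈ -2.0078e-6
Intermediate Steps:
I = 4 (I = 2*((4 + 4)/(2 + 2)) = 2*(8/4) = 2*(8*(¼)) = 2*2 = 4)
1/(((-3 + 1)*I)*(1616 - 1*(-9402)) + (61*(-70))*96) = 1/(((-3 + 1)*4)*(1616 - 1*(-9402)) + (61*(-70))*96) = 1/((-2*4)*(1616 + 9402) - 4270*96) = 1/(-8*11018 - 409920) = 1/(-88144 - 409920) = 1/(-498064) = -1/498064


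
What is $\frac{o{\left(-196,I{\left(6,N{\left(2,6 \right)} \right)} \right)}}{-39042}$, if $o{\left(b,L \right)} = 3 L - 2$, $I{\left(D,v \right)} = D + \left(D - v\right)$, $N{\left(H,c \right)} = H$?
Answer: $- \frac{14}{19521} \approx -0.00071718$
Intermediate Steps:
$I{\left(D,v \right)} = - v + 2 D$
$o{\left(b,L \right)} = -2 + 3 L$
$\frac{o{\left(-196,I{\left(6,N{\left(2,6 \right)} \right)} \right)}}{-39042} = \frac{-2 + 3 \left(\left(-1\right) 2 + 2 \cdot 6\right)}{-39042} = \left(-2 + 3 \left(-2 + 12\right)\right) \left(- \frac{1}{39042}\right) = \left(-2 + 3 \cdot 10\right) \left(- \frac{1}{39042}\right) = \left(-2 + 30\right) \left(- \frac{1}{39042}\right) = 28 \left(- \frac{1}{39042}\right) = - \frac{14}{19521}$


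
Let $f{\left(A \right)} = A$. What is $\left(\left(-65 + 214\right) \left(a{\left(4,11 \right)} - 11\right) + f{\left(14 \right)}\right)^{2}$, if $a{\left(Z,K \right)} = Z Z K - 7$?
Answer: $554885136$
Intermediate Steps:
$a{\left(Z,K \right)} = -7 + K Z^{2}$ ($a{\left(Z,K \right)} = Z^{2} K - 7 = K Z^{2} - 7 = -7 + K Z^{2}$)
$\left(\left(-65 + 214\right) \left(a{\left(4,11 \right)} - 11\right) + f{\left(14 \right)}\right)^{2} = \left(\left(-65 + 214\right) \left(\left(-7 + 11 \cdot 4^{2}\right) - 11\right) + 14\right)^{2} = \left(149 \left(\left(-7 + 11 \cdot 16\right) - 11\right) + 14\right)^{2} = \left(149 \left(\left(-7 + 176\right) - 11\right) + 14\right)^{2} = \left(149 \left(169 - 11\right) + 14\right)^{2} = \left(149 \cdot 158 + 14\right)^{2} = \left(23542 + 14\right)^{2} = 23556^{2} = 554885136$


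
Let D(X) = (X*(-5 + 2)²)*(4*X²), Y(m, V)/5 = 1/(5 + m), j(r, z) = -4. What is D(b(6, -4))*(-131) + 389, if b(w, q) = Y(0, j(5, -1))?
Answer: -4327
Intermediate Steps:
Y(m, V) = 5/(5 + m)
b(w, q) = 1 (b(w, q) = 5/(5 + 0) = 5/5 = 5*(⅕) = 1)
D(X) = 36*X³ (D(X) = (X*(-3)²)*(4*X²) = (X*9)*(4*X²) = (9*X)*(4*X²) = 36*X³)
D(b(6, -4))*(-131) + 389 = (36*1³)*(-131) + 389 = (36*1)*(-131) + 389 = 36*(-131) + 389 = -4716 + 389 = -4327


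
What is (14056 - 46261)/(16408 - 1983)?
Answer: -6441/2885 ≈ -2.2326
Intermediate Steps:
(14056 - 46261)/(16408 - 1983) = -32205/14425 = -32205*1/14425 = -6441/2885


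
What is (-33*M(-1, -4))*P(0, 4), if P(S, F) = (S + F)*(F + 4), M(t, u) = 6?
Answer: -6336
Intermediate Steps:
P(S, F) = (4 + F)*(F + S) (P(S, F) = (F + S)*(4 + F) = (4 + F)*(F + S))
(-33*M(-1, -4))*P(0, 4) = (-33*6)*(4² + 4*4 + 4*0 + 4*0) = -198*(16 + 16 + 0 + 0) = -198*32 = -6336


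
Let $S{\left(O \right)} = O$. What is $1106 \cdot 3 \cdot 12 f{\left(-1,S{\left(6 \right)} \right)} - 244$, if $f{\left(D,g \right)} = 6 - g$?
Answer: $-244$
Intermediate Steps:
$1106 \cdot 3 \cdot 12 f{\left(-1,S{\left(6 \right)} \right)} - 244 = 1106 \cdot 3 \cdot 12 \left(6 - 6\right) - 244 = 1106 \cdot 36 \left(6 - 6\right) - 244 = 1106 \cdot 36 \cdot 0 - 244 = 1106 \cdot 0 - 244 = 0 - 244 = -244$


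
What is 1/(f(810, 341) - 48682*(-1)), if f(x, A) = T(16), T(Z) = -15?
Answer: 1/48667 ≈ 2.0548e-5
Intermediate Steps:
f(x, A) = -15
1/(f(810, 341) - 48682*(-1)) = 1/(-15 - 48682*(-1)) = 1/(-15 + 48682) = 1/48667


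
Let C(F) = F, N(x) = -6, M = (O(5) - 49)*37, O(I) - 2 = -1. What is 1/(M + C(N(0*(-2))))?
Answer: -1/1782 ≈ -0.00056117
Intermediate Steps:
O(I) = 1 (O(I) = 2 - 1 = 1)
M = -1776 (M = (1 - 49)*37 = -48*37 = -1776)
1/(M + C(N(0*(-2)))) = 1/(-1776 - 6) = 1/(-1782) = -1/1782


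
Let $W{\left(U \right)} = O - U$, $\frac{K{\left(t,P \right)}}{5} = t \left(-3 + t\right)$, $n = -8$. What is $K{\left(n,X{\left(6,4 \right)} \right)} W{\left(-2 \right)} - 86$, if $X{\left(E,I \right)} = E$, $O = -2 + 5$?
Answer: $2114$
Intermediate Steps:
$O = 3$
$K{\left(t,P \right)} = 5 t \left(-3 + t\right)$
$W{\left(U \right)} = 3 - U$
$K{\left(n,X{\left(6,4 \right)} \right)} W{\left(-2 \right)} - 86 = 5 \left(-8\right) \left(-3 - 8\right) \left(3 - -2\right) - 86 = 5 \left(-8\right) \left(-11\right) \left(3 + 2\right) - 86 = 440 \cdot 5 - 86 = 2200 - 86 = 2114$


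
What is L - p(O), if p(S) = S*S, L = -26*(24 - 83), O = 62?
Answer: -2310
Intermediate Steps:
L = 1534 (L = -26*(-59) = 1534)
p(S) = S**2
L - p(O) = 1534 - 1*62**2 = 1534 - 1*3844 = 1534 - 3844 = -2310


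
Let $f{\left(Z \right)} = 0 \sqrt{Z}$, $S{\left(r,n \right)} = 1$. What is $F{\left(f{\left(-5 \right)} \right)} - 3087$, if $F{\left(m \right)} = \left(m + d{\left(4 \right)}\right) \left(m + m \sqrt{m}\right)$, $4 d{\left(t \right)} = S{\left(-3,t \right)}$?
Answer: $-3087$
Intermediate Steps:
$f{\left(Z \right)} = 0$
$d{\left(t \right)} = \frac{1}{4}$ ($d{\left(t \right)} = \frac{1}{4} \cdot 1 = \frac{1}{4}$)
$F{\left(m \right)} = \left(\frac{1}{4} + m\right) \left(m + m^{\frac{3}{2}}\right)$ ($F{\left(m \right)} = \left(m + \frac{1}{4}\right) \left(m + m \sqrt{m}\right) = \left(\frac{1}{4} + m\right) \left(m + m^{\frac{3}{2}}\right)$)
$F{\left(f{\left(-5 \right)} \right)} - 3087 = \left(0^{2} + 0^{\frac{5}{2}} + \frac{1}{4} \cdot 0 + \frac{0^{\frac{3}{2}}}{4}\right) - 3087 = \left(0 + 0 + 0 + \frac{1}{4} \cdot 0\right) - 3087 = \left(0 + 0 + 0 + 0\right) - 3087 = 0 - 3087 = -3087$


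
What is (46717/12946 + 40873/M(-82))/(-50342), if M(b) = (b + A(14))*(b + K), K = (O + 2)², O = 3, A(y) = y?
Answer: -355108475/1263047957016 ≈ -0.00028115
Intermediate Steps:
K = 25 (K = (3 + 2)² = 5² = 25)
M(b) = (14 + b)*(25 + b) (M(b) = (b + 14)*(b + 25) = (14 + b)*(25 + b))
(46717/12946 + 40873/M(-82))/(-50342) = (46717/12946 + 40873/(350 + (-82)² + 39*(-82)))/(-50342) = (46717*(1/12946) + 40873/(350 + 6724 - 3198))*(-1/50342) = (46717/12946 + 40873/3876)*(-1/50342) = (355108475/25089348)*(-1/50342) = -355108475/1263047957016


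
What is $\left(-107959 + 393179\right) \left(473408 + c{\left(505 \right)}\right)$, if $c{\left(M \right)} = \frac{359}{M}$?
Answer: $\frac{13637588884556}{101} \approx 1.3503 \cdot 10^{11}$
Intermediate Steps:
$\left(-107959 + 393179\right) \left(473408 + c{\left(505 \right)}\right) = \left(-107959 + 393179\right) \left(473408 + \frac{359}{505}\right) = 285220 \left(473408 + 359 \cdot \frac{1}{505}\right) = 285220 \left(473408 + \frac{359}{505}\right) = 285220 \cdot \frac{239071399}{505} = \frac{13637588884556}{101}$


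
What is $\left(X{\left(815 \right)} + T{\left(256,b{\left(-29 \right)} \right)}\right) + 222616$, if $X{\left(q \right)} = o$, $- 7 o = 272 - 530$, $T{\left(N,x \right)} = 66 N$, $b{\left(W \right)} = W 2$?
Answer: $\frac{1676842}{7} \approx 2.3955 \cdot 10^{5}$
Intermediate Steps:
$b{\left(W \right)} = 2 W$
$o = \frac{258}{7}$ ($o = - \frac{272 - 530}{7} = \left(- \frac{1}{7}\right) \left(-258\right) = \frac{258}{7} \approx 36.857$)
$X{\left(q \right)} = \frac{258}{7}$
$\left(X{\left(815 \right)} + T{\left(256,b{\left(-29 \right)} \right)}\right) + 222616 = \left(\frac{258}{7} + 66 \cdot 256\right) + 222616 = \left(\frac{258}{7} + 16896\right) + 222616 = \frac{118530}{7} + 222616 = \frac{1676842}{7}$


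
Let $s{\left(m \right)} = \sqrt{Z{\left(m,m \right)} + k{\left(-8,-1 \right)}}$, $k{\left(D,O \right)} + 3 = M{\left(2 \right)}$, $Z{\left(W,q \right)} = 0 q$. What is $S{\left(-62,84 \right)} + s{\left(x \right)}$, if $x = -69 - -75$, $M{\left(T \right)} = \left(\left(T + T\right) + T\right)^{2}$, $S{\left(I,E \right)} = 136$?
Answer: $136 + \sqrt{33} \approx 141.74$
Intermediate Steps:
$Z{\left(W,q \right)} = 0$
$M{\left(T \right)} = 9 T^{2}$ ($M{\left(T \right)} = \left(2 T + T\right)^{2} = \left(3 T\right)^{2} = 9 T^{2}$)
$x = 6$ ($x = -69 + 75 = 6$)
$k{\left(D,O \right)} = 33$ ($k{\left(D,O \right)} = -3 + 9 \cdot 2^{2} = -3 + 9 \cdot 4 = -3 + 36 = 33$)
$s{\left(m \right)} = \sqrt{33}$ ($s{\left(m \right)} = \sqrt{0 + 33} = \sqrt{33}$)
$S{\left(-62,84 \right)} + s{\left(x \right)} = 136 + \sqrt{33}$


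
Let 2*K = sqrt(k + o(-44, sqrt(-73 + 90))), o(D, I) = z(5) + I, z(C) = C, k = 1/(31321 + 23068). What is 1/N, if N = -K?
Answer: -2*sqrt(54389)/sqrt(271946 + 54389*sqrt(17)) ≈ -0.66215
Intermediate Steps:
k = 1/54389 ≈ 1.8386e-5
o(D, I) = 5 + I
K = sqrt(271946/54389 + sqrt(17))/2 (K = sqrt(1/54389 + (5 + sqrt(-73 + 90)))/2 = sqrt(1/54389 + (5 + sqrt(17)))/2 = sqrt(271946/54389 + sqrt(17))/2 ≈ 1.5102)
N = -sqrt(14790870994 + 2958163321*sqrt(17))/108778 ≈ -1.5102
1/N = 1/(-sqrt(14790870994 + 2958163321*sqrt(17))/108778) = -108778/sqrt(14790870994 + 2958163321*sqrt(17))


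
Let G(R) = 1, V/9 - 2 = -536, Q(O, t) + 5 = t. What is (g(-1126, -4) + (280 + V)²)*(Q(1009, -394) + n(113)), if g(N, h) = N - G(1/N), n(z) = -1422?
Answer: -37300542729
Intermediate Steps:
Q(O, t) = -5 + t
V = -4806 (V = 18 + 9*(-536) = 18 - 4824 = -4806)
g(N, h) = -1 + N (g(N, h) = N - 1*1 = N - 1 = -1 + N)
(g(-1126, -4) + (280 + V)²)*(Q(1009, -394) + n(113)) = ((-1 - 1126) + (280 - 4806)²)*((-5 - 394) - 1422) = (-1127 + (-4526)²)*(-399 - 1422) = (-1127 + 20484676)*(-1821) = 20483549*(-1821) = -37300542729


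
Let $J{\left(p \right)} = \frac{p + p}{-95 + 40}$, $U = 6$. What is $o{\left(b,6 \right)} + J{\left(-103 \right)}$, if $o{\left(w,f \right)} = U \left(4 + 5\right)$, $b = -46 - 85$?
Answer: $\frac{3176}{55} \approx 57.745$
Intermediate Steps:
$b = -131$ ($b = -46 - 85 = -131$)
$o{\left(w,f \right)} = 54$ ($o{\left(w,f \right)} = 6 \left(4 + 5\right) = 6 \cdot 9 = 54$)
$J{\left(p \right)} = - \frac{2 p}{55}$ ($J{\left(p \right)} = \frac{2 p}{-55} = 2 p \left(- \frac{1}{55}\right) = - \frac{2 p}{55}$)
$o{\left(b,6 \right)} + J{\left(-103 \right)} = 54 - - \frac{206}{55} = 54 + \frac{206}{55} = \frac{3176}{55}$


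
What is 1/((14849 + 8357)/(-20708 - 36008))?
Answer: -28358/11603 ≈ -2.4440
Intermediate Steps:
1/((14849 + 8357)/(-20708 - 36008)) = 1/(23206/(-56716)) = 1/(23206*(-1/56716)) = 1/(-11603/28358) = -28358/11603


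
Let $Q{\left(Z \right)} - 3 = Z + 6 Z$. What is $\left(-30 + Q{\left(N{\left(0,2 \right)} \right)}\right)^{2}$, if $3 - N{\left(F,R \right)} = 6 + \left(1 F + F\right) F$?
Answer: $2304$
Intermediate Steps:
$N{\left(F,R \right)} = -3 - 2 F^{2}$ ($N{\left(F,R \right)} = 3 - \left(6 + \left(1 F + F\right) F\right) = 3 - \left(6 + \left(F + F\right) F\right) = 3 - \left(6 + 2 F F\right) = 3 - \left(6 + 2 F^{2}\right) = -3 - 2 F^{2}$)
$Q{\left(Z \right)} = 3 + 7 Z$ ($Q{\left(Z \right)} = 3 + \left(Z + 6 Z\right) = 3 + 7 Z$)
$\left(-30 + Q{\left(N{\left(0,2 \right)} \right)}\right)^{2} = \left(-30 + \left(3 + 7 \left(-3 - 2 \cdot 0^{2}\right)\right)\right)^{2} = \left(-30 + \left(3 + 7 \left(-3 - 0\right)\right)\right)^{2} = \left(-30 + \left(3 + 7 \left(-3 + 0\right)\right)\right)^{2} = \left(-30 + \left(3 + 7 \left(-3\right)\right)\right)^{2} = \left(-30 + \left(3 - 21\right)\right)^{2} = \left(-30 - 18\right)^{2} = \left(-48\right)^{2} = 2304$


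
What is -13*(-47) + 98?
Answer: 709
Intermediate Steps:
-13*(-47) + 98 = 611 + 98 = 709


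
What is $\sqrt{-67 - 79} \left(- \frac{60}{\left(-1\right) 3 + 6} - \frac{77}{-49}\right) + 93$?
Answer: $93 - \frac{129 i \sqrt{146}}{7} \approx 93.0 - 222.67 i$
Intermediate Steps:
$\sqrt{-67 - 79} \left(- \frac{60}{\left(-1\right) 3 + 6} - \frac{77}{-49}\right) + 93 = \sqrt{-146} \left(- \frac{60}{-3 + 6} - - \frac{11}{7}\right) + 93 = i \sqrt{146} \left(- \frac{60}{3} + \frac{11}{7}\right) + 93 = i \sqrt{146} \left(\left(-60\right) \frac{1}{3} + \frac{11}{7}\right) + 93 = i \sqrt{146} \left(-20 + \frac{11}{7}\right) + 93 = i \sqrt{146} \left(- \frac{129}{7}\right) + 93 = - \frac{129 i \sqrt{146}}{7} + 93 = 93 - \frac{129 i \sqrt{146}}{7}$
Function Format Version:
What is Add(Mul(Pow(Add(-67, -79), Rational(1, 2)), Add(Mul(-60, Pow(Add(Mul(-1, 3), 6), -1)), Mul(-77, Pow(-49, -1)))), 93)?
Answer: Add(93, Mul(Rational(-129, 7), I, Pow(146, Rational(1, 2)))) ≈ Add(93.000, Mul(-222.67, I))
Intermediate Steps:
Add(Mul(Pow(Add(-67, -79), Rational(1, 2)), Add(Mul(-60, Pow(Add(Mul(-1, 3), 6), -1)), Mul(-77, Pow(-49, -1)))), 93) = Add(Mul(Pow(-146, Rational(1, 2)), Add(Mul(-60, Pow(Add(-3, 6), -1)), Mul(-77, Rational(-1, 49)))), 93) = Add(Mul(Mul(I, Pow(146, Rational(1, 2))), Add(Mul(-60, Pow(3, -1)), Rational(11, 7))), 93) = Add(Mul(Mul(I, Pow(146, Rational(1, 2))), Add(Mul(-60, Rational(1, 3)), Rational(11, 7))), 93) = Add(Mul(Mul(I, Pow(146, Rational(1, 2))), Add(-20, Rational(11, 7))), 93) = Add(Mul(Mul(I, Pow(146, Rational(1, 2))), Rational(-129, 7)), 93) = Add(Mul(Rational(-129, 7), I, Pow(146, Rational(1, 2))), 93) = Add(93, Mul(Rational(-129, 7), I, Pow(146, Rational(1, 2))))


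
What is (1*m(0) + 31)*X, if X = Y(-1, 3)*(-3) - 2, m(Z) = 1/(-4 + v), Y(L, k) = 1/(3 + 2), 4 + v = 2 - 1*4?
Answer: -4017/50 ≈ -80.340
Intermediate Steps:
v = -6 (v = -4 + (2 - 1*4) = -4 + (2 - 4) = -4 - 2 = -6)
Y(L, k) = ⅕ (Y(L, k) = 1/5 = ⅕)
m(Z) = -⅒ (m(Z) = 1/(-4 - 6) = 1/(-10) = -⅒)
X = -13/5 (X = (⅕)*(-3) - 2 = -⅗ - 2 = -13/5 ≈ -2.6000)
(1*m(0) + 31)*X = (1*(-⅒) + 31)*(-13/5) = (-⅒ + 31)*(-13/5) = (309/10)*(-13/5) = -4017/50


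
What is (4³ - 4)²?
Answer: 3600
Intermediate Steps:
(4³ - 4)² = (64 - 4)² = 60² = 3600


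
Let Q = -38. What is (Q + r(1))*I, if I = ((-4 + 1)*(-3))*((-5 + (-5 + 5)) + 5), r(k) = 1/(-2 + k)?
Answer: 0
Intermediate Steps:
I = 0 (I = (-3*(-3))*((-5 + 0) + 5) = 9*(-5 + 5) = 9*0 = 0)
(Q + r(1))*I = (-38 + 1/(-2 + 1))*0 = (-38 + 1/(-1))*0 = (-38 - 1)*0 = -39*0 = 0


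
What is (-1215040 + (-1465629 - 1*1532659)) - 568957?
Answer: -4782285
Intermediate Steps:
(-1215040 + (-1465629 - 1*1532659)) - 568957 = (-1215040 + (-1465629 - 1532659)) - 568957 = (-1215040 - 2998288) - 568957 = -4213328 - 568957 = -4782285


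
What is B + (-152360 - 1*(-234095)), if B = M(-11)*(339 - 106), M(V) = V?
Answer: 79172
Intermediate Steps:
B = -2563 (B = -11*(339 - 106) = -11*233 = -2563)
B + (-152360 - 1*(-234095)) = -2563 + (-152360 - 1*(-234095)) = -2563 + (-152360 + 234095) = -2563 + 81735 = 79172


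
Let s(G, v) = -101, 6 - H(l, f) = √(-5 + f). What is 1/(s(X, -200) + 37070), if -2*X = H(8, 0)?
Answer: 1/36969 ≈ 2.7050e-5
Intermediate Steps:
H(l, f) = 6 - √(-5 + f)
X = -3 + I*√5/2 (X = -(6 - √(-5 + 0))/2 = -(6 - √(-5))/2 = -(6 - I*√5)/2 = -3 + I*√5/2 ≈ -3.0 + 1.118*I)
1/(s(X, -200) + 37070) = 1/(-101 + 37070) = 1/36969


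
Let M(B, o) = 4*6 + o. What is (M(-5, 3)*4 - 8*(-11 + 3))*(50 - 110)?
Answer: -10320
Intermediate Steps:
M(B, o) = 24 + o
(M(-5, 3)*4 - 8*(-11 + 3))*(50 - 110) = ((24 + 3)*4 - 8*(-11 + 3))*(50 - 110) = (27*4 - 8*(-8))*(-60) = (108 + 64)*(-60) = 172*(-60) = -10320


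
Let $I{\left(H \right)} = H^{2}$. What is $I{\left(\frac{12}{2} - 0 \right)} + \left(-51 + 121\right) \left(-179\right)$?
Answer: $-12494$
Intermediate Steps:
$I{\left(\frac{12}{2} - 0 \right)} + \left(-51 + 121\right) \left(-179\right) = \left(\frac{12}{2} - 0\right)^{2} + \left(-51 + 121\right) \left(-179\right) = \left(12 \cdot \frac{1}{2} + 0\right)^{2} + 70 \left(-179\right) = \left(6 + 0\right)^{2} - 12530 = 6^{2} - 12530 = 36 - 12530 = -12494$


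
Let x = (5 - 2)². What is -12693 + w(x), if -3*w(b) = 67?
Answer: -38146/3 ≈ -12715.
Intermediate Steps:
x = 9 (x = 3² = 9)
w(b) = -67/3 (w(b) = -⅓*67 = -67/3)
-12693 + w(x) = -12693 - 67/3 = -38146/3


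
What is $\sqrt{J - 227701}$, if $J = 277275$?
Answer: $\sqrt{49574} \approx 222.65$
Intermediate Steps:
$\sqrt{J - 227701} = \sqrt{277275 - 227701} = \sqrt{49574}$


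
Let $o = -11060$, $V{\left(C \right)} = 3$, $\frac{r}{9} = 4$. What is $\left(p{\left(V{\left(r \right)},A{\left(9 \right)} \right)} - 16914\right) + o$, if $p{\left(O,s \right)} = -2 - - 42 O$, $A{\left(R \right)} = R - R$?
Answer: $-27850$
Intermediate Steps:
$r = 36$ ($r = 9 \cdot 4 = 36$)
$A{\left(R \right)} = 0$
$p{\left(O,s \right)} = -2 + 42 O$
$\left(p{\left(V{\left(r \right)},A{\left(9 \right)} \right)} - 16914\right) + o = \left(\left(-2 + 42 \cdot 3\right) - 16914\right) - 11060 = \left(\left(-2 + 126\right) - 16914\right) - 11060 = \left(124 - 16914\right) - 11060 = -16790 - 11060 = -27850$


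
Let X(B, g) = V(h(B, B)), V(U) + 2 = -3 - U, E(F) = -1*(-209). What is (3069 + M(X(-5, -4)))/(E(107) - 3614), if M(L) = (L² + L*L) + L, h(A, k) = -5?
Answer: -1023/1135 ≈ -0.90132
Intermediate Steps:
E(F) = 209
V(U) = -5 - U (V(U) = -2 + (-3 - U) = -5 - U)
X(B, g) = 0 (X(B, g) = -5 - 1*(-5) = -5 + 5 = 0)
M(L) = L + 2*L² (M(L) = (L² + L²) + L = 2*L² + L = L + 2*L²)
(3069 + M(X(-5, -4)))/(E(107) - 3614) = (3069 + 0*(1 + 2*0))/(209 - 3614) = (3069 + 0*(1 + 0))/(-3405) = (3069 + 0*1)*(-1/3405) = (3069 + 0)*(-1/3405) = 3069*(-1/3405) = -1023/1135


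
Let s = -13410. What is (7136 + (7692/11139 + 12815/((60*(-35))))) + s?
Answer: -9792491579/1559460 ≈ -6279.4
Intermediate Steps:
(7136 + (7692/11139 + 12815/((60*(-35))))) + s = (7136 + (7692/11139 + 12815/((60*(-35))))) - 13410 = (7136 + (7692*(1/11139) + 12815/(-2100))) - 13410 = (7136 + (2564/3713 + 12815*(-1/2100))) - 13410 = (7136 + (2564/3713 - 2563/420)) - 13410 = (7136 - 8439539/1559460) - 13410 = 11119867021/1559460 - 13410 = -9792491579/1559460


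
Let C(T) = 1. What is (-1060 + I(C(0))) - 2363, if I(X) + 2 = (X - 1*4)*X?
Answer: -3428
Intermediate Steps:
I(X) = -2 + X*(-4 + X) (I(X) = -2 + (X - 1*4)*X = -2 + (X - 4)*X = -2 + (-4 + X)*X = -2 + X*(-4 + X))
(-1060 + I(C(0))) - 2363 = (-1060 + (-2 + 1**2 - 4*1)) - 2363 = (-1060 + (-2 + 1 - 4)) - 2363 = (-1060 - 5) - 2363 = -1065 - 2363 = -3428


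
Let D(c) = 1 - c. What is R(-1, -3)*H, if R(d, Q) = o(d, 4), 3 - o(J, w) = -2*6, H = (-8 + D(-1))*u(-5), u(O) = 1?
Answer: -90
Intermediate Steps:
H = -6 (H = (-8 + (1 - 1*(-1)))*1 = (-8 + (1 + 1))*1 = (-8 + 2)*1 = -6*1 = -6)
o(J, w) = 15 (o(J, w) = 3 - (-2)*6 = 3 - 1*(-12) = 3 + 12 = 15)
R(d, Q) = 15
R(-1, -3)*H = 15*(-6) = -90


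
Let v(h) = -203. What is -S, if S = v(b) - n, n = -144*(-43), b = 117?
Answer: 6395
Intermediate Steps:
n = 6192
S = -6395 (S = -203 - 1*6192 = -203 - 6192 = -6395)
-S = -1*(-6395) = 6395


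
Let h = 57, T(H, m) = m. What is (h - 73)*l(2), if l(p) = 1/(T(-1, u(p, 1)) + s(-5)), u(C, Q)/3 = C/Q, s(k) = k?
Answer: -16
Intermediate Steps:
u(C, Q) = 3*C/Q (u(C, Q) = 3*(C/Q) = 3*C/Q)
l(p) = 1/(-5 + 3*p) (l(p) = 1/(3*p/1 - 5) = 1/(3*p*1 - 5) = 1/(3*p - 5) = 1/(-5 + 3*p))
(h - 73)*l(2) = (57 - 73)/(-5 + 3*2) = -16/(-5 + 6) = -16/1 = -16*1 = -16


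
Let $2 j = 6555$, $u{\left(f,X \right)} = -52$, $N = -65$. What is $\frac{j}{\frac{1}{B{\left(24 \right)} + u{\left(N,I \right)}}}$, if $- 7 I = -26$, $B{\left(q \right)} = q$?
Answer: $-91770$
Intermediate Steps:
$I = \frac{26}{7}$ ($I = \left(- \frac{1}{7}\right) \left(-26\right) = \frac{26}{7} \approx 3.7143$)
$j = \frac{6555}{2}$ ($j = \frac{1}{2} \cdot 6555 = \frac{6555}{2} \approx 3277.5$)
$\frac{j}{\frac{1}{B{\left(24 \right)} + u{\left(N,I \right)}}} = \frac{6555}{2 \frac{1}{24 - 52}} = \frac{6555}{2 \frac{1}{-28}} = \frac{6555}{2 \left(- \frac{1}{28}\right)} = \frac{6555}{2} \left(-28\right) = -91770$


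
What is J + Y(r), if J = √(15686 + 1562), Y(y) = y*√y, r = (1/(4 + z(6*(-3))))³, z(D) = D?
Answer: 28*√22 - I*√14/537824 ≈ 131.33 - 6.957e-6*I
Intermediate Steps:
r = -1/2744 (r = (1/(4 + 6*(-3)))³ = (1/(4 - 18))³ = (1/(-14))³ = (-1/14)³ = -1/2744 ≈ -0.00036443)
Y(y) = y^(3/2)
J = 28*√22 (J = √17248 = 28*√22 ≈ 131.33)
J + Y(r) = 28*√22 + (-1/2744)^(3/2) = 28*√22 - I*√14/537824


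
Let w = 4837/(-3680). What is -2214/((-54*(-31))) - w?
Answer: -933/114080 ≈ -0.0081785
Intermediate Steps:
w = -4837/3680 (w = 4837*(-1/3680) = -4837/3680 ≈ -1.3144)
-2214/((-54*(-31))) - w = -2214/((-54*(-31))) - 1*(-4837/3680) = -2214/1674 + 4837/3680 = -2214*1/1674 + 4837/3680 = -41/31 + 4837/3680 = -933/114080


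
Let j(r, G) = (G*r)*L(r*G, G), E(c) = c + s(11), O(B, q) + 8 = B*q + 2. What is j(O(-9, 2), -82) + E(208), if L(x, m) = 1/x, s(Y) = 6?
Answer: 215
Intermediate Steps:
O(B, q) = -6 + B*q (O(B, q) = -8 + (B*q + 2) = -8 + (2 + B*q) = -6 + B*q)
E(c) = 6 + c (E(c) = c + 6 = 6 + c)
j(r, G) = 1 (j(r, G) = (G*r)/((r*G)) = (G*r)/((G*r)) = (G*r)*(1/(G*r)) = 1)
j(O(-9, 2), -82) + E(208) = 1 + (6 + 208) = 1 + 214 = 215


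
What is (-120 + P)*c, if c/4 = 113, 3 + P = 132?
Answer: 4068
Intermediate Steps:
P = 129 (P = -3 + 132 = 129)
c = 452 (c = 4*113 = 452)
(-120 + P)*c = (-120 + 129)*452 = 9*452 = 4068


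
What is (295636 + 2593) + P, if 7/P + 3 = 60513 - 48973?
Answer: 3440667980/11537 ≈ 2.9823e+5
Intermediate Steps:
P = 7/11537 (P = 7/(-3 + (60513 - 48973)) = 7/(-3 + 11540) = 7/11537 ≈ 0.00060674)
(295636 + 2593) + P = (295636 + 2593) + 7/11537 = 298229 + 7/11537 = 3440667980/11537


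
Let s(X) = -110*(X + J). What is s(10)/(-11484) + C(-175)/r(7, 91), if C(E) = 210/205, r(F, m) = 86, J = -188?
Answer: -779054/460143 ≈ -1.6931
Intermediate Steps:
C(E) = 42/41 (C(E) = 210*(1/205) = 42/41)
s(X) = 20680 - 110*X (s(X) = -110*(X - 188) = -110*(-188 + X) = 20680 - 110*X)
s(10)/(-11484) + C(-175)/r(7, 91) = (20680 - 110*10)/(-11484) + (42/41)/86 = (20680 - 1100)*(-1/11484) + (42/41)*(1/86) = 19580*(-1/11484) + 21/1763 = -445/261 + 21/1763 = -779054/460143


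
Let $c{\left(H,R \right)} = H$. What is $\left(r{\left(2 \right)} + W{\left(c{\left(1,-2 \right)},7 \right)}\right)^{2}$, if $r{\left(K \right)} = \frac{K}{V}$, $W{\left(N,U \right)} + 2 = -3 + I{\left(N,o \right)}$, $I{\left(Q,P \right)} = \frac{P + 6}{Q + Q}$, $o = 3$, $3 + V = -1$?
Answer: $1$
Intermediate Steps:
$V = -4$ ($V = -3 - 1 = -4$)
$I{\left(Q,P \right)} = \frac{6 + P}{2 Q}$
$W{\left(N,U \right)} = -5 + \frac{9}{2 N}$ ($W{\left(N,U \right)} = -2 - \left(3 - \frac{6 + 3}{2 N}\right) = -2 - \left(3 - \frac{1}{2} \frac{1}{N} 9\right) = -2 - \left(3 - \frac{9}{2 N}\right) = -5 + \frac{9}{2 N}$)
$r{\left(K \right)} = - \frac{K}{4}$ ($r{\left(K \right)} = \frac{K}{-4} = K \left(- \frac{1}{4}\right) = - \frac{K}{4}$)
$\left(r{\left(2 \right)} + W{\left(c{\left(1,-2 \right)},7 \right)}\right)^{2} = \left(\left(- \frac{1}{4}\right) 2 - \left(5 - \frac{9}{2 \cdot 1}\right)\right)^{2} = \left(- \frac{1}{2} + \left(-5 + \frac{9}{2} \cdot 1\right)\right)^{2} = \left(- \frac{1}{2} + \left(-5 + \frac{9}{2}\right)\right)^{2} = \left(- \frac{1}{2} - \frac{1}{2}\right)^{2} = \left(-1\right)^{2} = 1$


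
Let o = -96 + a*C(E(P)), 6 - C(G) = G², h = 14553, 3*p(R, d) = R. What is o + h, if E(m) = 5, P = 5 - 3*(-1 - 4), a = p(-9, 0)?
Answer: 14514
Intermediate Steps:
p(R, d) = R/3
a = -3 (a = (⅓)*(-9) = -3)
P = 20 (P = 5 - 3*(-5) = 5 - 1*(-15) = 5 + 15 = 20)
C(G) = 6 - G²
o = -39 (o = -96 - 3*(6 - 1*5²) = -96 - 3*(6 - 1*25) = -96 - 3*(6 - 25) = -96 - 3*(-19) = -96 + 57 = -39)
o + h = -39 + 14553 = 14514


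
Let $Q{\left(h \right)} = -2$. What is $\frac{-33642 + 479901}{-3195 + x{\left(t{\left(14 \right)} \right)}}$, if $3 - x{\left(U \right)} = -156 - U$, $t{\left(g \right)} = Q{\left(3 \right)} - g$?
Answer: $- \frac{446259}{3052} \approx -146.22$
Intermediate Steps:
$t{\left(g \right)} = -2 - g$
$x{\left(U \right)} = 159 + U$ ($x{\left(U \right)} = 3 - \left(-156 - U\right) = 3 + \left(156 + U\right) = 159 + U$)
$\frac{-33642 + 479901}{-3195 + x{\left(t{\left(14 \right)} \right)}} = \frac{-33642 + 479901}{-3195 + \left(159 - 16\right)} = \frac{446259}{-3195 + \left(159 - 16\right)} = \frac{446259}{-3195 + 143} = \frac{446259}{-3052} = 446259 \left(- \frac{1}{3052}\right) = - \frac{446259}{3052}$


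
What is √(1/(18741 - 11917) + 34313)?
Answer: √399463163578/3412 ≈ 185.24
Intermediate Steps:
√(1/(18741 - 11917) + 34313) = √(1/6824 + 34313) = √(234151913/6824) = √399463163578/3412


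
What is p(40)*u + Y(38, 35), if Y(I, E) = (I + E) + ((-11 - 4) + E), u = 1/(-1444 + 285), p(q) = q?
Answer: 107747/1159 ≈ 92.965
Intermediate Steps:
u = -1/1159 (u = 1/(-1159) = -1/1159 ≈ -0.00086281)
Y(I, E) = -15 + I + 2*E (Y(I, E) = (E + I) + (-15 + E) = -15 + I + 2*E)
p(40)*u + Y(38, 35) = 40*(-1/1159) + (-15 + 38 + 2*35) = -40/1159 + (-15 + 38 + 70) = -40/1159 + 93 = 107747/1159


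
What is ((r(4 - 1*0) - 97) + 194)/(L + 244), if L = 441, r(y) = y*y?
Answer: 113/685 ≈ 0.16496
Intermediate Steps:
r(y) = y²
((r(4 - 1*0) - 97) + 194)/(L + 244) = (((4 - 1*0)² - 97) + 194)/(441 + 244) = (((4 + 0)² - 97) + 194)/685 = ((4² - 97) + 194)*(1/685) = ((16 - 97) + 194)*(1/685) = (-81 + 194)*(1/685) = 113*(1/685) = 113/685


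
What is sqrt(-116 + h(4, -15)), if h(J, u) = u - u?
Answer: 2*I*sqrt(29) ≈ 10.77*I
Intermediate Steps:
h(J, u) = 0
sqrt(-116 + h(4, -15)) = sqrt(-116 + 0) = sqrt(-116) = 2*I*sqrt(29)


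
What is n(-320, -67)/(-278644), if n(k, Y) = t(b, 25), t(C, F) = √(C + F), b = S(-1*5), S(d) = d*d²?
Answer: -5*I/139322 ≈ -3.5888e-5*I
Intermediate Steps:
S(d) = d³
b = -125 (b = (-1*5)³ = (-5)³ = -125)
n(k, Y) = 10*I (n(k, Y) = √(-125 + 25) = √(-100) = 10*I)
n(-320, -67)/(-278644) = (10*I)/(-278644) = (10*I)*(-1/278644) = -5*I/139322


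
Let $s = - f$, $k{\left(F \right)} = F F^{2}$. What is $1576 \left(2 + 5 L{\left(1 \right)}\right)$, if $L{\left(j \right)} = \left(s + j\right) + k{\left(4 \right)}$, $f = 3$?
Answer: $491712$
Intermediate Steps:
$k{\left(F \right)} = F^{3}$
$s = -3$ ($s = \left(-1\right) 3 = -3$)
$L{\left(j \right)} = 61 + j$ ($L{\left(j \right)} = \left(-3 + j\right) + 4^{3} = \left(-3 + j\right) + 64 = 61 + j$)
$1576 \left(2 + 5 L{\left(1 \right)}\right) = 1576 \left(2 + 5 \left(61 + 1\right)\right) = 1576 \left(2 + 5 \cdot 62\right) = 1576 \left(2 + 310\right) = 1576 \cdot 312 = 491712$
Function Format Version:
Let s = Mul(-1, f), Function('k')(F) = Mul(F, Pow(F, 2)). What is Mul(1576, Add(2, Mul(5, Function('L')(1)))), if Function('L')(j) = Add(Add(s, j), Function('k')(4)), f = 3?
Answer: 491712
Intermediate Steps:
Function('k')(F) = Pow(F, 3)
s = -3 (s = Mul(-1, 3) = -3)
Function('L')(j) = Add(61, j) (Function('L')(j) = Add(Add(-3, j), Pow(4, 3)) = Add(Add(-3, j), 64) = Add(61, j))
Mul(1576, Add(2, Mul(5, Function('L')(1)))) = Mul(1576, Add(2, Mul(5, Add(61, 1)))) = Mul(1576, Add(2, Mul(5, 62))) = Mul(1576, Add(2, 310)) = Mul(1576, 312) = 491712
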